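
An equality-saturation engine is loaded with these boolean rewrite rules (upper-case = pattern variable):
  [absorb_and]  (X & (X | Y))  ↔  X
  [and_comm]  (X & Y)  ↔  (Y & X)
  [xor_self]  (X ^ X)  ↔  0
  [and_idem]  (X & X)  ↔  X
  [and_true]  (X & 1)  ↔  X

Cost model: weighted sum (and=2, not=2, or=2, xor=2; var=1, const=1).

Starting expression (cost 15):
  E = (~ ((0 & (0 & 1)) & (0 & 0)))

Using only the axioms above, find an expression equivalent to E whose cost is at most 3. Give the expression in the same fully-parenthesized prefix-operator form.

(1) (0 & 1)  =[and_true →]=  0    ⊢ (~ ((0 & 0) & (0 & 0)))
(2) ((0 & 0) & (0 & 0))  =[and_idem →]=  (0 & 0)    ⊢ (~ (0 & 0))
(3) (0 & 0)  =[and_idem →]=  0    ⊢ cost 3, within 3

(~ 0)   [cost 3]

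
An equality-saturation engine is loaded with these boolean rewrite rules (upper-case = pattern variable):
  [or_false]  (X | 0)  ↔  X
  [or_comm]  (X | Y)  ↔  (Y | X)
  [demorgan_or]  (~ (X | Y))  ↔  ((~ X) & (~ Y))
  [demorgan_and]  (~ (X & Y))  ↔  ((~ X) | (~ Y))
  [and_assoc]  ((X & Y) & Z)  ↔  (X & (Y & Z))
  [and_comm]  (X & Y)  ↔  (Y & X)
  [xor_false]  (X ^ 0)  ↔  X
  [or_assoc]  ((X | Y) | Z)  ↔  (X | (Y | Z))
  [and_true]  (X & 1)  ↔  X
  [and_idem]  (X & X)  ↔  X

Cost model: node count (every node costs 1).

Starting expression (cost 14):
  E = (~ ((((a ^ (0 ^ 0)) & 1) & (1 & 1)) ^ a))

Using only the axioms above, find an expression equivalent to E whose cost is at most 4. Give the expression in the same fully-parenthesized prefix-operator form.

step 1: xor_false (→) rewrites (0 ^ 0) into 0, now (~ ((((a ^ 0) & 1) & (1 & 1)) ^ a))
step 2: and_true (→) rewrites ((a ^ 0) & 1) into (a ^ 0), now (~ (((a ^ 0) & (1 & 1)) ^ a))
step 3: and_idem (→) rewrites (1 & 1) into 1, now (~ (((a ^ 0) & 1) ^ a))
step 4: xor_false (→) rewrites (a ^ 0) into a, now (~ ((a & 1) ^ a))
step 5: and_true (→) rewrites (a & 1) into a, reaching cost 4 (bound 4)

(~ (a ^ a))   [cost 4]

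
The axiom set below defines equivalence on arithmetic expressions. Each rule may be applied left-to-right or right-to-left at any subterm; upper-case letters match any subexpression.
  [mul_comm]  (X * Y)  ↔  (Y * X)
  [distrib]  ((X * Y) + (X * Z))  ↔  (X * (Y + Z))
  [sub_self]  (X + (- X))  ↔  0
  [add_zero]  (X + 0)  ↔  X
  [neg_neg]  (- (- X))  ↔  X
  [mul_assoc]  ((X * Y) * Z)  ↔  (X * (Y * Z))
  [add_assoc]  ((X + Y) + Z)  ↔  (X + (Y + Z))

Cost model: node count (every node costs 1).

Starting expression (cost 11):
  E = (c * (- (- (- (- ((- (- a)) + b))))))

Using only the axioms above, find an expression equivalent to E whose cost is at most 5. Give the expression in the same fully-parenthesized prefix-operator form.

1. [neg_neg →] (- (- a))  →  a;  E = (c * (- (- (- (- (a + b))))))
2. [neg_neg →] (- (- (a + b)))  →  (a + b);  E = (c * (- (- (a + b))))
3. [neg_neg →] (- (- (a + b)))  →  (a + b);  cost 5 ≤ 5, done

(c * (a + b))   [cost 5]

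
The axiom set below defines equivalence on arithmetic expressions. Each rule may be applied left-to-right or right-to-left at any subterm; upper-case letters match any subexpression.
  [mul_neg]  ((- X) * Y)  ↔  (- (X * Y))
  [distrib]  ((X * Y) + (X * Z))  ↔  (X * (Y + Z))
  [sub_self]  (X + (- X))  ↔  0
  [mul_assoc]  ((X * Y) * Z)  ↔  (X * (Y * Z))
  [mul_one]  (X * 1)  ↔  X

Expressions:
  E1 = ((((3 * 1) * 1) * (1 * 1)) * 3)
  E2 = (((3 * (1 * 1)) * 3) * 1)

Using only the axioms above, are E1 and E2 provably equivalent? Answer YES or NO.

YES

step 1: mul_one (→) rewrites (3 * 1) into 3, now (((3 * 1) * (1 * 1)) * 3)
step 2: mul_one (→) rewrites (1 * 1) into 1, now (((3 * 1) * 1) * 3)
step 3: mul_one (→) rewrites ((3 * 1) * 1) into (3 * 1), now ((3 * 1) * 3)
step 4: mul_one (←) rewrites 1 into (1 * 1), now ((3 * (1 * 1)) * 3)
step 5: mul_one (←) rewrites ((3 * (1 * 1)) * 3) into (((3 * (1 * 1)) * 3) * 1), which is E2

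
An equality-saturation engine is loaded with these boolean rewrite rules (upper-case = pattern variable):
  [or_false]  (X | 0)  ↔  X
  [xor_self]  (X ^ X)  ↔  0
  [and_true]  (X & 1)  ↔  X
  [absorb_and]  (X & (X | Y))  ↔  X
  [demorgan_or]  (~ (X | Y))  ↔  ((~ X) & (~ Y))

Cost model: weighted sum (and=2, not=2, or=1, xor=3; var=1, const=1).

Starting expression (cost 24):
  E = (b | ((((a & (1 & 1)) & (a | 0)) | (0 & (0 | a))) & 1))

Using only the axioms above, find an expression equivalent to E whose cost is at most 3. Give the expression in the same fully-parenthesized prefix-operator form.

1. [and_true →] (1 & 1)  →  1;  E = (b | ((((a & 1) & (a | 0)) | (0 & (0 | a))) & 1))
2. [absorb_and →] (0 & (0 | a))  →  0;  E = (b | ((((a & 1) & (a | 0)) | 0) & 1))
3. [and_true →] ((((a & 1) & (a | 0)) | 0) & 1)  →  (((a & 1) & (a | 0)) | 0);  E = (b | (((a & 1) & (a | 0)) | 0))
4. [or_false →] (((a & 1) & (a | 0)) | 0)  →  ((a & 1) & (a | 0));  E = (b | ((a & 1) & (a | 0)))
5. [and_true →] (a & 1)  →  a;  E = (b | (a & (a | 0)))
6. [absorb_and →] (a & (a | 0))  →  a;  cost 3 ≤ 3, done

(b | a)   [cost 3]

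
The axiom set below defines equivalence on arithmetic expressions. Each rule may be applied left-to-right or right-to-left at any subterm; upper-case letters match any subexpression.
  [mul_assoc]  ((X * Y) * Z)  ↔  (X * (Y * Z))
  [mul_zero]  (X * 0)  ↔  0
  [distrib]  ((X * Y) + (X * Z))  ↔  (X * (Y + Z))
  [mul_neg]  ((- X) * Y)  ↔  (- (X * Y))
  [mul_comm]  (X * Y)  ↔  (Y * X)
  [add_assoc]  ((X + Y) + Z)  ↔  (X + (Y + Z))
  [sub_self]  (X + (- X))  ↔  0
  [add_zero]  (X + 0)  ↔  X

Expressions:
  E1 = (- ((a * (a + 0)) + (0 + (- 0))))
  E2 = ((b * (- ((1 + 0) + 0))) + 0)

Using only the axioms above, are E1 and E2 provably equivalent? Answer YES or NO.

NO

Every axiom is a valid identity, so a rewrite proof would force E1 and E2 to agree under every assignment.
At a=0, b=1: E1 = 0 but E2 = -1; they differ, so no derivation exists.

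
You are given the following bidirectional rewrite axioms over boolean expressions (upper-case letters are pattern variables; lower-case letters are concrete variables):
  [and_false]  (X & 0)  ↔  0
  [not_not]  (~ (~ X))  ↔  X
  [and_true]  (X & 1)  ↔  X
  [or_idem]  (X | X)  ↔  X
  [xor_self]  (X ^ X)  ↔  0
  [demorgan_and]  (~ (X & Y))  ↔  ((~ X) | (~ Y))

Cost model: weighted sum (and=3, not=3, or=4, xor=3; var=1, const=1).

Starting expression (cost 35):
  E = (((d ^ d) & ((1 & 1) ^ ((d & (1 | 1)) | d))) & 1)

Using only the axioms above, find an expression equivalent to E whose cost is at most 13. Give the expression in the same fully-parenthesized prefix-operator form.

((d ^ d) & (1 ^ d))   [cost 13]

step 1: or_idem (→) rewrites (1 | 1) into 1, now (((d ^ d) & ((1 & 1) ^ ((d & 1) | d))) & 1)
step 2: and_true (→) rewrites (((d ^ d) & ((1 & 1) ^ ((d & 1) | d))) & 1) into ((d ^ d) & ((1 & 1) ^ ((d & 1) | d)))
step 3: and_true (→) rewrites (1 & 1) into 1, now ((d ^ d) & (1 ^ ((d & 1) | d)))
step 4: and_true (→) rewrites (d & 1) into d, now ((d ^ d) & (1 ^ (d | d)))
step 5: or_idem (→) rewrites (d | d) into d, reaching cost 13 (bound 13)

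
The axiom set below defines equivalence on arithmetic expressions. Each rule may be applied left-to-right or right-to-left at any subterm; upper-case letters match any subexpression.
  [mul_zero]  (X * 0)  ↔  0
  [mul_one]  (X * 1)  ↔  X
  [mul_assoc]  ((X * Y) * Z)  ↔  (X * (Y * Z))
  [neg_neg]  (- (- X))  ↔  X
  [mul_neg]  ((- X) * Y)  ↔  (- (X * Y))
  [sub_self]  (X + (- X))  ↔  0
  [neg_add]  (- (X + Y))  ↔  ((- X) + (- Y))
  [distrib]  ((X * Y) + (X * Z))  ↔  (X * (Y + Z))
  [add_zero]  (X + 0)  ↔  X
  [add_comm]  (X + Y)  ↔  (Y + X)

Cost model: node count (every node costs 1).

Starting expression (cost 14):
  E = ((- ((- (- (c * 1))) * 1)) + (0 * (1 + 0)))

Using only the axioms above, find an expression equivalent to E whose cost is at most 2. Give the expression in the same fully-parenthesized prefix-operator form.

1. [neg_neg →] (- (- (c * 1)))  →  (c * 1);  E = ((- ((c * 1) * 1)) + (0 * (1 + 0)))
2. [mul_one →] (c * 1)  →  c;  E = ((- (c * 1)) + (0 * (1 + 0)))
3. [mul_one →] (c * 1)  →  c;  E = ((- c) + (0 * (1 + 0)))
4. [add_zero →] (1 + 0)  →  1;  E = ((- c) + (0 * 1))
5. [mul_one →] (0 * 1)  →  0;  E = ((- c) + 0)
6. [add_zero →] ((- c) + 0)  →  (- c);  cost 2 ≤ 2, done

(- c)   [cost 2]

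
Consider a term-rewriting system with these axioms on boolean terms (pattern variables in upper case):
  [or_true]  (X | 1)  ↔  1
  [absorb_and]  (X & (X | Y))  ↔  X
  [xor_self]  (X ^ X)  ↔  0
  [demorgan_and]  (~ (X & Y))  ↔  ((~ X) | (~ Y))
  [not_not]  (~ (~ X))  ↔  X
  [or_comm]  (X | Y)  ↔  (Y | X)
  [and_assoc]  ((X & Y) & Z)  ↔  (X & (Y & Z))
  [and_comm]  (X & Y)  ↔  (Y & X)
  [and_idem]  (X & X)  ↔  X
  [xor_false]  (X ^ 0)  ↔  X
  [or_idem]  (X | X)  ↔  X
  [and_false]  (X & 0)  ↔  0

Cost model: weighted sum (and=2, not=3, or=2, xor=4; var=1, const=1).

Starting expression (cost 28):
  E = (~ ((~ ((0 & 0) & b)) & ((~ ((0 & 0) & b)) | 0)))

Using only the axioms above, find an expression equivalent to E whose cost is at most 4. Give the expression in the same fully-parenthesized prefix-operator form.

step 1: absorb_and (→) rewrites ((~ ((0 & 0) & b)) & ((~ ((0 & 0) & b)) | 0)) into (~ ((0 & 0) & b)), now (~ (~ ((0 & 0) & b)))
step 2: not_not (→) rewrites (~ (~ ((0 & 0) & b))) into ((0 & 0) & b)
step 3: and_idem (→) rewrites (0 & 0) into 0, reaching cost 4 (bound 4)

(0 & b)   [cost 4]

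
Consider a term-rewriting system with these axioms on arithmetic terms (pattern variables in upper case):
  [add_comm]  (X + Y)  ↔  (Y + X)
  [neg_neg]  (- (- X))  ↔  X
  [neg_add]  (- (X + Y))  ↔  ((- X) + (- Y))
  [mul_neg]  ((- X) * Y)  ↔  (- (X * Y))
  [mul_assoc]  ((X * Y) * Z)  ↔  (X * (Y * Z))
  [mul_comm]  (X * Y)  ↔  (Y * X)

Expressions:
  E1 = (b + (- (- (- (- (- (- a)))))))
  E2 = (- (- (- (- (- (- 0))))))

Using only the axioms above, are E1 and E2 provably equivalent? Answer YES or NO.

Every axiom is a valid identity, so a rewrite proof would force E1 and E2 to agree under every assignment.
At a=0, b=1: E1 = 1 but E2 = 0; they differ, so no derivation exists.

NO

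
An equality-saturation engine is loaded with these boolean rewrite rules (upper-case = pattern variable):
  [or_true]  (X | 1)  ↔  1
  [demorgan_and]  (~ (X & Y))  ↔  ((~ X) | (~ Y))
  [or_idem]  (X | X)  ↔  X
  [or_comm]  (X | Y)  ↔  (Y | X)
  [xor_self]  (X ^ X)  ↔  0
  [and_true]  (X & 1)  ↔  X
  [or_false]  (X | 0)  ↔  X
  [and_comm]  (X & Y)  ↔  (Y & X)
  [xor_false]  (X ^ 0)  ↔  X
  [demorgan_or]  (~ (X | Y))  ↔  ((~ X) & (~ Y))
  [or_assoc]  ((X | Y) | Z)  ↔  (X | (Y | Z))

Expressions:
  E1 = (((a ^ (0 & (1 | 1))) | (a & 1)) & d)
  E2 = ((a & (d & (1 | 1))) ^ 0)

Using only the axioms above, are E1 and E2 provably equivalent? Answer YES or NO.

step 1: or_idem (→) rewrites (1 | 1) into 1, now (((a ^ (0 & 1)) | (a & 1)) & d)
step 2: and_true (→) rewrites (a & 1) into a, now (((a ^ (0 & 1)) | a) & d)
step 3: and_true (→) rewrites (0 & 1) into 0, now (((a ^ 0) | a) & d)
step 4: xor_false (→) rewrites (a ^ 0) into a, now ((a | a) & d)
step 5: or_idem (→) rewrites (a | a) into a, now (a & d)
step 6: xor_false (←) rewrites (a & d) into ((a & d) ^ 0)
step 7: and_true (←) rewrites d into (d & 1), now ((a & (d & 1)) ^ 0)
step 8: or_idem (←) rewrites 1 into (1 | 1), which is E2

YES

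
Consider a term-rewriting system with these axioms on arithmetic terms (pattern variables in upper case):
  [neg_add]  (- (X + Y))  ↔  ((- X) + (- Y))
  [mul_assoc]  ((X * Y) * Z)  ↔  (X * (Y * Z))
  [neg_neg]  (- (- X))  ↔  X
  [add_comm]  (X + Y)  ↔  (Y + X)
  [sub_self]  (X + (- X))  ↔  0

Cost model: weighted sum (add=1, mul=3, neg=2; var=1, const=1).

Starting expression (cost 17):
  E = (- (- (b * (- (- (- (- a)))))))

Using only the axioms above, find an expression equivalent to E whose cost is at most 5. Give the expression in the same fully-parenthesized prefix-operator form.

(1) (- (- (- a)))  =[neg_neg →]=  (- a)    ⊢ (- (- (b * (- (- a)))))
(2) (- (- a))  =[neg_neg →]=  a    ⊢ (- (- (b * a)))
(3) (- (- (b * a)))  =[neg_neg →]=  (b * a)    ⊢ cost 5, within 5

(b * a)   [cost 5]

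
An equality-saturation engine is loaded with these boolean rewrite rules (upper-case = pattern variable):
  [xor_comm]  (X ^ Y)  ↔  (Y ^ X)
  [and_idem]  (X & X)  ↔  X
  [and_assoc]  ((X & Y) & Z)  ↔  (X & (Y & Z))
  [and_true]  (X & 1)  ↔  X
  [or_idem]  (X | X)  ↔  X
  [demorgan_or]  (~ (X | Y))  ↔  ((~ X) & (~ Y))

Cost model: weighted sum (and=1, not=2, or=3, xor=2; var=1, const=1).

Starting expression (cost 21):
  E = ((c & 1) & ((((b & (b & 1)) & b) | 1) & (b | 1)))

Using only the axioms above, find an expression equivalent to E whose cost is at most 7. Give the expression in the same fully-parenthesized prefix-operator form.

(1) (b & 1)  =[and_true →]=  b    ⊢ ((c & 1) & ((((b & b) & b) | 1) & (b | 1)))
(2) (b & b)  =[and_idem →]=  b    ⊢ ((c & 1) & (((b & b) | 1) & (b | 1)))
(3) (b & b)  =[and_idem →]=  b    ⊢ ((c & 1) & ((b | 1) & (b | 1)))
(4) ((b | 1) & (b | 1))  =[and_idem →]=  (b | 1)    ⊢ ((c & 1) & (b | 1))
(5) (c & 1)  =[and_true →]=  c    ⊢ cost 7, within 7

(c & (b | 1))   [cost 7]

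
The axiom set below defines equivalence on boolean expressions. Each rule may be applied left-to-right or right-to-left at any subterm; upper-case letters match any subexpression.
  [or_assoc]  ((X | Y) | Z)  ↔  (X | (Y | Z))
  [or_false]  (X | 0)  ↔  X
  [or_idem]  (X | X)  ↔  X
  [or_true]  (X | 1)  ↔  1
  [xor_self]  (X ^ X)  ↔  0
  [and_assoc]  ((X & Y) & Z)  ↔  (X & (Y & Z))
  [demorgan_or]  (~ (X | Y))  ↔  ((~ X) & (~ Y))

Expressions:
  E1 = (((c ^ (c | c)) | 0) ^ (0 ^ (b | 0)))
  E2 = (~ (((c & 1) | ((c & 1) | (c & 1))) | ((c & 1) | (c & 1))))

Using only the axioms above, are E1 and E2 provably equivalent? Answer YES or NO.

NO

The axioms are sound identities: if E1 ↔* E2 then E1 and E2 evaluate identically under any assignment.
Under b=0, c=0: E1 evaluates to 0, E2 to 1. Distinct ⇒ no rewrite sequence connects them.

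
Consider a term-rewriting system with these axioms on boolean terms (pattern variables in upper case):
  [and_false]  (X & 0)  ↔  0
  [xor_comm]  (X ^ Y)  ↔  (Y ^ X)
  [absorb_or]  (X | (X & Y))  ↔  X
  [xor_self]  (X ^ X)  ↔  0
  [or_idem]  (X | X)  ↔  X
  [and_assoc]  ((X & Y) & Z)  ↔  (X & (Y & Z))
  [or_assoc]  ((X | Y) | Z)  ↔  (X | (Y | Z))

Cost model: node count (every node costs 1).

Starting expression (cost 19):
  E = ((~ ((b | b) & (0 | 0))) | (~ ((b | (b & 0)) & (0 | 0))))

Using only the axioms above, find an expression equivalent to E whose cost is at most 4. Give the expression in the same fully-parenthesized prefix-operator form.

(1) (b | (b & 0))  =[absorb_or →]=  b    ⊢ ((~ ((b | b) & (0 | 0))) | (~ (b & (0 | 0))))
(2) (b | b)  =[or_idem →]=  b    ⊢ ((~ (b & (0 | 0))) | (~ (b & (0 | 0))))
(3) ((~ (b & (0 | 0))) | (~ (b & (0 | 0))))  =[or_idem →]=  (~ (b & (0 | 0)))
(4) (0 | 0)  =[or_idem →]=  0    ⊢ cost 4, within 4

(~ (b & 0))   [cost 4]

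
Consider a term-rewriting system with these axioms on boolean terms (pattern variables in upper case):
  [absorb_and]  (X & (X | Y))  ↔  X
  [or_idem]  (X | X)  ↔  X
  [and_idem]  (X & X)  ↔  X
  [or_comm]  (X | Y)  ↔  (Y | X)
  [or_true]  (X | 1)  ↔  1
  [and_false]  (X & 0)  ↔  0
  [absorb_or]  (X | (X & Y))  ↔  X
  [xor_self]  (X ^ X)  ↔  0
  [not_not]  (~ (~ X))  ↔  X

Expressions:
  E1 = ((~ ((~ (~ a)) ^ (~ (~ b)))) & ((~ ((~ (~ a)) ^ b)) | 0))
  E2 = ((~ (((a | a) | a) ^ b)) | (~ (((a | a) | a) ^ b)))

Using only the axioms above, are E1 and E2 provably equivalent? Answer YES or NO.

YES

step 1: not_not (→) rewrites (~ (~ b)) into b, now ((~ ((~ (~ a)) ^ b)) & ((~ ((~ (~ a)) ^ b)) | 0))
step 2: absorb_and (→) rewrites ((~ ((~ (~ a)) ^ b)) & ((~ ((~ (~ a)) ^ b)) | 0)) into (~ ((~ (~ a)) ^ b))
step 3: not_not (→) rewrites (~ (~ a)) into a, now (~ (a ^ b))
step 4: or_idem (←) rewrites a into (a | a), now (~ ((a | a) ^ b))
step 5: or_idem (←) rewrites a into (a | a), now (~ (((a | a) | a) ^ b))
step 6: or_idem (←) rewrites (~ (((a | a) | a) ^ b)) into ((~ (((a | a) | a) ^ b)) | (~ (((a | a) | a) ^ b))), which is E2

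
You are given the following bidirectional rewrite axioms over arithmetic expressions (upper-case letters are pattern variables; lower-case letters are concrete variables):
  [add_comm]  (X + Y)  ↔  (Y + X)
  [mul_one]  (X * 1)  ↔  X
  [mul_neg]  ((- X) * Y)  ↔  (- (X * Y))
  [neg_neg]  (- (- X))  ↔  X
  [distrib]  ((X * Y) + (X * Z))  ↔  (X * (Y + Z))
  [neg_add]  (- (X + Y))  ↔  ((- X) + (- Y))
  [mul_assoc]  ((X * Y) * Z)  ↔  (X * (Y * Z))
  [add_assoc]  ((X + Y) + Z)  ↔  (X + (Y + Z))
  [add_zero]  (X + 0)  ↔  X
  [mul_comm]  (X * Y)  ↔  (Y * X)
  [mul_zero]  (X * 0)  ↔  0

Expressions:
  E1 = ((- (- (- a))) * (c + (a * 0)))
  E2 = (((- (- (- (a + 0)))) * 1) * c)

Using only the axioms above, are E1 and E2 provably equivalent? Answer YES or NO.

YES

(1) (- (- (- a)))  =[neg_neg →]=  (- a)    ⊢ ((- a) * (c + (a * 0)))
(2) (a * 0)  =[mul_zero →]=  0    ⊢ ((- a) * (c + 0))
(3) (c + 0)  =[add_zero →]=  c    ⊢ ((- a) * c)
(4) a  =[add_zero ←]=  (a + 0)    ⊢ ((- (a + 0)) * c)
(5) (- (a + 0))  =[neg_neg ←]=  (- (- (- (a + 0))))    ⊢ ((- (- (- (a + 0)))) * c)
(6) (- (- (- (a + 0))))  =[mul_one ←]=  ((- (- (- (a + 0)))) * 1)    ⊢ E2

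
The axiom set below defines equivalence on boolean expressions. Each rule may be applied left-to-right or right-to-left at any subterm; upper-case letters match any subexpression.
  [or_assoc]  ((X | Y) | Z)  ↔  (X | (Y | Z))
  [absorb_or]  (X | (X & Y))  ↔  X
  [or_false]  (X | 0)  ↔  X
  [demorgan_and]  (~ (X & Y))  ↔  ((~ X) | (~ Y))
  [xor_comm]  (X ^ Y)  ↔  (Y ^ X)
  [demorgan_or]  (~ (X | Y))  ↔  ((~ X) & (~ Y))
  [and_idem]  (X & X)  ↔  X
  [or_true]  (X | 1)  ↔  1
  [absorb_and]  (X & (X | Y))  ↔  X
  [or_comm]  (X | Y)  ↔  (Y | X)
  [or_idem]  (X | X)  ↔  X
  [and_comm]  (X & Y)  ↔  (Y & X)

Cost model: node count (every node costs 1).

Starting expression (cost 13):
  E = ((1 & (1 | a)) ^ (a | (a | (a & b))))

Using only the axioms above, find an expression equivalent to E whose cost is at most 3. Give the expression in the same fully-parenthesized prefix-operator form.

(1 ^ a)   [cost 3]

1. [absorb_or →] (a | (a & b))  →  a;  E = ((1 & (1 | a)) ^ (a | a))
2. [absorb_and →] (1 & (1 | a))  →  1;  E = (1 ^ (a | a))
3. [or_idem →] (a | a)  →  a;  cost 3 ≤ 3, done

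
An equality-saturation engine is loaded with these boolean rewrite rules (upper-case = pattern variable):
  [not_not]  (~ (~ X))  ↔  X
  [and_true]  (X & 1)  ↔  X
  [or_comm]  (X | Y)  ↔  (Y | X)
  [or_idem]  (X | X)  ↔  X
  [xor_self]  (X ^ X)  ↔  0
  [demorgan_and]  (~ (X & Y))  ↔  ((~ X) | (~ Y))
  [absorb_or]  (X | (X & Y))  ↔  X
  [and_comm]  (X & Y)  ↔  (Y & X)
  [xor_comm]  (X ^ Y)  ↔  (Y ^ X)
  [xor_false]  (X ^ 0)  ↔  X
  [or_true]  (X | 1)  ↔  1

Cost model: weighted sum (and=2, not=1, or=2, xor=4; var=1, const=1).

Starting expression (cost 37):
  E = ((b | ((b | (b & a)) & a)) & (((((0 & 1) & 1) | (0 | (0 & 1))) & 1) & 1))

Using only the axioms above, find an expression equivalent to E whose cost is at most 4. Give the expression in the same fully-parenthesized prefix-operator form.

(b & 0)   [cost 4]

step 1: and_true (→) rewrites (((((0 & 1) & 1) | (0 | (0 & 1))) & 1) & 1) into ((((0 & 1) & 1) | (0 | (0 & 1))) & 1), now ((b | ((b | (b & a)) & a)) & ((((0 & 1) & 1) | (0 | (0 & 1))) & 1))
step 2: and_true (→) rewrites ((((0 & 1) & 1) | (0 | (0 & 1))) & 1) into (((0 & 1) & 1) | (0 | (0 & 1))), now ((b | ((b | (b & a)) & a)) & (((0 & 1) & 1) | (0 | (0 & 1))))
step 3: absorb_or (→) rewrites (b | (b & a)) into b, now ((b | (b & a)) & (((0 & 1) & 1) | (0 | (0 & 1))))
step 4: absorb_or (→) rewrites (b | (b & a)) into b, now (b & (((0 & 1) & 1) | (0 | (0 & 1))))
step 5: and_true (→) rewrites ((0 & 1) & 1) into (0 & 1), now (b & ((0 & 1) | (0 | (0 & 1))))
step 6: absorb_or (→) rewrites (0 | (0 & 1)) into 0, now (b & ((0 & 1) | 0))
step 7: and_true (→) rewrites (0 & 1) into 0, now (b & (0 | 0))
step 8: or_idem (→) rewrites (0 | 0) into 0, reaching cost 4 (bound 4)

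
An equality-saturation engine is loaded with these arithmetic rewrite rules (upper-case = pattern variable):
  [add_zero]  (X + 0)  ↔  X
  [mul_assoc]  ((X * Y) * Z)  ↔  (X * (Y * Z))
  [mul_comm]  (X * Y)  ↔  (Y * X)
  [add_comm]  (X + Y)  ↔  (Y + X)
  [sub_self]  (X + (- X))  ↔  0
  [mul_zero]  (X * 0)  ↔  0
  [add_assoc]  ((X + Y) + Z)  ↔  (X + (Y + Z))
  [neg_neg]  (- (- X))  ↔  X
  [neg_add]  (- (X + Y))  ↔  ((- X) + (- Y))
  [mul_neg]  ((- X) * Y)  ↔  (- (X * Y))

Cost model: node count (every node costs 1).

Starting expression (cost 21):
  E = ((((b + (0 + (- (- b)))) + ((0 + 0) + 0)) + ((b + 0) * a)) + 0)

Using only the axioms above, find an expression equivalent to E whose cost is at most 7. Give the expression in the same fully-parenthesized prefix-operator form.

((b + b) + (b * a))   [cost 7]

1. [neg_neg →] (- (- b))  →  b;  E = ((((b + (0 + b)) + ((0 + 0) + 0)) + ((b + 0) * a)) + 0)
2. [add_zero →] ((((b + (0 + b)) + ((0 + 0) + 0)) + ((b + 0) * a)) + 0)  →  (((b + (0 + b)) + ((0 + 0) + 0)) + ((b + 0) * a))
3. [add_zero →] (0 + 0)  →  0;  E = (((b + (0 + b)) + (0 + 0)) + ((b + 0) * a))
4. [add_zero →] (0 + 0)  →  0;  E = (((b + (0 + b)) + 0) + ((b + 0) * a))
5. [add_comm →] (0 + b)  →  (b + 0);  E = (((b + (b + 0)) + 0) + ((b + 0) * a))
6. [add_zero →] ((b + (b + 0)) + 0)  →  (b + (b + 0));  E = ((b + (b + 0)) + ((b + 0) * a))
7. [add_zero →] (b + 0)  →  b;  E = ((b + (b + 0)) + (b * a))
8. [add_zero →] (b + 0)  →  b;  cost 7 ≤ 7, done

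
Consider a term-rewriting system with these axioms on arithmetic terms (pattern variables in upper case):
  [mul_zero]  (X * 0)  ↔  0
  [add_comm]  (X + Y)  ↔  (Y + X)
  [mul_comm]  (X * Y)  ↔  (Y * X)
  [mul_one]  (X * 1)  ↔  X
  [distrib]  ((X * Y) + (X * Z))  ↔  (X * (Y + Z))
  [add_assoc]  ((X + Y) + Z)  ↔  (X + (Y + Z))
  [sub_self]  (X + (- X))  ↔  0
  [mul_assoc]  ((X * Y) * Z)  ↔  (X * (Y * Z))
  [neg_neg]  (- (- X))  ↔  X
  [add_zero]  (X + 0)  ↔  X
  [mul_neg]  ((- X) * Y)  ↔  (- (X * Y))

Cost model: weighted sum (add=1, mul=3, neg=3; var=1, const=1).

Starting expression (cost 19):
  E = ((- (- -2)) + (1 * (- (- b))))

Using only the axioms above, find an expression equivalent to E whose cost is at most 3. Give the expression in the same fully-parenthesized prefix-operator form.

(1) (- (- b))  =[neg_neg →]=  b    ⊢ ((- (- -2)) + (1 * b))
(2) (- (- -2))  =[neg_neg →]=  -2    ⊢ (-2 + (1 * b))
(3) (1 * b)  =[mul_comm →]=  (b * 1)    ⊢ (-2 + (b * 1))
(4) (b * 1)  =[mul_one →]=  b    ⊢ cost 3, within 3

(-2 + b)   [cost 3]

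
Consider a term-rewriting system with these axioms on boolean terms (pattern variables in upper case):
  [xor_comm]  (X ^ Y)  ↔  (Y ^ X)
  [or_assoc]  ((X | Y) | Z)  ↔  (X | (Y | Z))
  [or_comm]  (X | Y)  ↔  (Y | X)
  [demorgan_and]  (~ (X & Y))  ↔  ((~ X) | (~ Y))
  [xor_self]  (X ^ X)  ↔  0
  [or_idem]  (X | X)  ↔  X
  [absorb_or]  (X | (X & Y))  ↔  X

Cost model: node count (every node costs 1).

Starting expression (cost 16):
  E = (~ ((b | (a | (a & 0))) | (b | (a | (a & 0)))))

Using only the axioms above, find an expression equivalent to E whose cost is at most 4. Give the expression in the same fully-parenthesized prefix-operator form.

(~ (a | b))   [cost 4]

1. [or_idem →] ((b | (a | (a & 0))) | (b | (a | (a & 0))))  →  (b | (a | (a & 0)));  E = (~ (b | (a | (a & 0))))
2. [or_comm →] (b | (a | (a & 0)))  →  ((a | (a & 0)) | b);  E = (~ ((a | (a & 0)) | b))
3. [absorb_or →] (a | (a & 0))  →  a;  cost 4 ≤ 4, done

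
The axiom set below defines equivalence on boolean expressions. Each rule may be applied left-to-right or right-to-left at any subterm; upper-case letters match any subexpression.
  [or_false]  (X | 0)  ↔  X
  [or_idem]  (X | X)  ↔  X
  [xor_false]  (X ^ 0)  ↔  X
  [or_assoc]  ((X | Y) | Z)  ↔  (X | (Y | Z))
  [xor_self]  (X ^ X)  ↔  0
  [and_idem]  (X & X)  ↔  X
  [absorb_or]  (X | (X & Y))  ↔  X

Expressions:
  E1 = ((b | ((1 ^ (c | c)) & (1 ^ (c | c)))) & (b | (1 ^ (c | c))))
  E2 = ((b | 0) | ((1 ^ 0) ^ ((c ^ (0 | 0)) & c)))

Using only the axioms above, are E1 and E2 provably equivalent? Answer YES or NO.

YES

(1) ((1 ^ (c | c)) & (1 ^ (c | c)))  =[and_idem →]=  (1 ^ (c | c))    ⊢ ((b | (1 ^ (c | c))) & (b | (1 ^ (c | c))))
(2) ((b | (1 ^ (c | c))) & (b | (1 ^ (c | c))))  =[and_idem →]=  (b | (1 ^ (c | c)))
(3) (c | c)  =[or_idem →]=  c    ⊢ (b | (1 ^ c))
(4) b  =[or_false ←]=  (b | 0)    ⊢ ((b | 0) | (1 ^ c))
(5) c  =[and_idem ←]=  (c & c)    ⊢ ((b | 0) | (1 ^ (c & c)))
(6) c  =[xor_false ←]=  (c ^ 0)    ⊢ ((b | 0) | (1 ^ ((c ^ 0) & c)))
(7) 1  =[xor_false ←]=  (1 ^ 0)    ⊢ ((b | 0) | ((1 ^ 0) ^ ((c ^ 0) & c)))
(8) 0  =[or_false ←]=  (0 | 0)    ⊢ E2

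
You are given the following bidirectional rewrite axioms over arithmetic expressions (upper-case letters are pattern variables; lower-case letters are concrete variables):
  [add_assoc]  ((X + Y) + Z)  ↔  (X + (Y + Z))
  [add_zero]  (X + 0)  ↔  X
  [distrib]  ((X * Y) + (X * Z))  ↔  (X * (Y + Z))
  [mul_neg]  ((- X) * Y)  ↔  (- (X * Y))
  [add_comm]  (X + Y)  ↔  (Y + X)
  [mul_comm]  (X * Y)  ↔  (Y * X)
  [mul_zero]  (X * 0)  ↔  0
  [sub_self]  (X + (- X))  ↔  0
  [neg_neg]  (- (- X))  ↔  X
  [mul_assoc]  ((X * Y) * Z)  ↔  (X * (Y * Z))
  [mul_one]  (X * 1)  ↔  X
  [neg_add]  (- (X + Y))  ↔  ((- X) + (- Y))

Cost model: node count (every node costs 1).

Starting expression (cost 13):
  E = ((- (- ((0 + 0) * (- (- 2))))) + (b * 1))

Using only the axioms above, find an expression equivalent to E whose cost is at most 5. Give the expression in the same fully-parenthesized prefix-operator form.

(b + (0 * 2))   [cost 5]

step 1: neg_neg (→) rewrites (- (- ((0 + 0) * (- (- 2))))) into ((0 + 0) * (- (- 2))), now (((0 + 0) * (- (- 2))) + (b * 1))
step 2: add_zero (→) rewrites (0 + 0) into 0, now ((0 * (- (- 2))) + (b * 1))
step 3: add_comm (→) rewrites ((0 * (- (- 2))) + (b * 1)) into ((b * 1) + (0 * (- (- 2))))
step 4: neg_neg (→) rewrites (- (- 2)) into 2, now ((b * 1) + (0 * 2))
step 5: mul_one (→) rewrites (b * 1) into b, reaching cost 5 (bound 5)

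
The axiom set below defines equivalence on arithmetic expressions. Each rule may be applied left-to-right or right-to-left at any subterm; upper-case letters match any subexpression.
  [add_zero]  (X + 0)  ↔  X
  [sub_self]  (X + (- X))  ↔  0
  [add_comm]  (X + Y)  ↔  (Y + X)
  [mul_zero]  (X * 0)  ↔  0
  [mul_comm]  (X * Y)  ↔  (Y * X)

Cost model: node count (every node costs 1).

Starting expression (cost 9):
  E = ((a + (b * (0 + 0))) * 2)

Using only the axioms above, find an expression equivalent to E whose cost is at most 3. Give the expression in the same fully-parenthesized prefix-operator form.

step 1: add_zero (→) rewrites (0 + 0) into 0, now ((a + (b * 0)) * 2)
step 2: mul_zero (→) rewrites (b * 0) into 0, now ((a + 0) * 2)
step 3: add_zero (→) rewrites (a + 0) into a, reaching cost 3 (bound 3)

(a * 2)   [cost 3]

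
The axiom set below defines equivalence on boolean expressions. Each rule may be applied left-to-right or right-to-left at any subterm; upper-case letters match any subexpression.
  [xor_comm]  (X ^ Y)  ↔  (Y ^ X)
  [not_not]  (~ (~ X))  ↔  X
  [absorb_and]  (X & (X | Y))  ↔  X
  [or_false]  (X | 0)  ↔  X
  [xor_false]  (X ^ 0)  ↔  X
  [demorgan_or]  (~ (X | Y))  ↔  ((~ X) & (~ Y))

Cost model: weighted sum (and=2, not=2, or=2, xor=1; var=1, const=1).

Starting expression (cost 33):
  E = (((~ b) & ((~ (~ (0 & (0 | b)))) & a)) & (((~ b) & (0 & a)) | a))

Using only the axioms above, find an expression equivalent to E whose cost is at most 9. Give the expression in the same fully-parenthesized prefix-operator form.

1. [absorb_and →] (0 & (0 | b))  →  0;  E = (((~ b) & ((~ (~ 0)) & a)) & (((~ b) & (0 & a)) | a))
2. [not_not →] (~ (~ 0))  →  0;  E = (((~ b) & (0 & a)) & (((~ b) & (0 & a)) | a))
3. [absorb_and →] (((~ b) & (0 & a)) & (((~ b) & (0 & a)) | a))  →  ((~ b) & (0 & a));  cost 9 ≤ 9, done

((~ b) & (0 & a))   [cost 9]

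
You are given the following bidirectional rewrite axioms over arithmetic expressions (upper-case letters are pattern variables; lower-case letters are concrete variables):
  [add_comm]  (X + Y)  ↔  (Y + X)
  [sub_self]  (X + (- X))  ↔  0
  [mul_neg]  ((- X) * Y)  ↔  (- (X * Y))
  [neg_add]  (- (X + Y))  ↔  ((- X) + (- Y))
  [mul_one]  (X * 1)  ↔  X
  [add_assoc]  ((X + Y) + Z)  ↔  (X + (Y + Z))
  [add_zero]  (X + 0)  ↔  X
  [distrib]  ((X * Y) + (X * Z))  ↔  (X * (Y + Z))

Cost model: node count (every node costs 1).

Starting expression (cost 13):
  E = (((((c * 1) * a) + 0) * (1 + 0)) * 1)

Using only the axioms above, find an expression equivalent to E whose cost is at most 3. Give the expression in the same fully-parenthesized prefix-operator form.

step 1: mul_one (→) rewrites (c * 1) into c, now ((((c * a) + 0) * (1 + 0)) * 1)
step 2: mul_one (→) rewrites ((((c * a) + 0) * (1 + 0)) * 1) into (((c * a) + 0) * (1 + 0))
step 3: add_zero (→) rewrites ((c * a) + 0) into (c * a), now ((c * a) * (1 + 0))
step 4: add_zero (→) rewrites (1 + 0) into 1, now ((c * a) * 1)
step 5: mul_one (→) rewrites ((c * a) * 1) into (c * a), reaching cost 3 (bound 3)

(c * a)   [cost 3]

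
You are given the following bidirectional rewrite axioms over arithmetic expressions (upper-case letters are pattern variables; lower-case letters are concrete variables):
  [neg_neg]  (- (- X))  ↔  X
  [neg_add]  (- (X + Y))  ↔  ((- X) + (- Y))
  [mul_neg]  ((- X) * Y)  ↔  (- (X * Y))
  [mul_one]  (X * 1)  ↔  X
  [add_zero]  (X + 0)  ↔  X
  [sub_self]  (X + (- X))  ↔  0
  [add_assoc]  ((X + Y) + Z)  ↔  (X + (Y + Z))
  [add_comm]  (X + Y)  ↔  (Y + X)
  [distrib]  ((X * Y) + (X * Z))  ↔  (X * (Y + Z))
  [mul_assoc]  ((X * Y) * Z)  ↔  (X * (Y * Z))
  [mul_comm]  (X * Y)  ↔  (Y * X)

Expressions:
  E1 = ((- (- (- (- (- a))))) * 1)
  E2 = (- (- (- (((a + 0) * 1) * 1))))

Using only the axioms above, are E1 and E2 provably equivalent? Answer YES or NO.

YES

1. [neg_neg →] (- (- (- (- (- a)))))  →  (- (- (- a)));  E1 = ((- (- (- a))) * 1)
2. [mul_one →] ((- (- (- a))) * 1)  →  (- (- (- a)))
3. [neg_neg →] (- (- (- a)))  →  (- a)
4. [add_zero ←] a  →  (a + 0);  E1 = (- (a + 0))
5. [mul_one ←] (a + 0)  →  ((a + 0) * 1);  E1 = (- ((a + 0) * 1))
6. [mul_one ←] 1  →  (1 * 1);  E1 = (- ((a + 0) * (1 * 1)))
7. [neg_neg ←] (- ((a + 0) * (1 * 1)))  →  (- (- (- ((a + 0) * (1 * 1)))))
8. [mul_assoc ←] ((a + 0) * (1 * 1))  →  (((a + 0) * 1) * 1);  this is E2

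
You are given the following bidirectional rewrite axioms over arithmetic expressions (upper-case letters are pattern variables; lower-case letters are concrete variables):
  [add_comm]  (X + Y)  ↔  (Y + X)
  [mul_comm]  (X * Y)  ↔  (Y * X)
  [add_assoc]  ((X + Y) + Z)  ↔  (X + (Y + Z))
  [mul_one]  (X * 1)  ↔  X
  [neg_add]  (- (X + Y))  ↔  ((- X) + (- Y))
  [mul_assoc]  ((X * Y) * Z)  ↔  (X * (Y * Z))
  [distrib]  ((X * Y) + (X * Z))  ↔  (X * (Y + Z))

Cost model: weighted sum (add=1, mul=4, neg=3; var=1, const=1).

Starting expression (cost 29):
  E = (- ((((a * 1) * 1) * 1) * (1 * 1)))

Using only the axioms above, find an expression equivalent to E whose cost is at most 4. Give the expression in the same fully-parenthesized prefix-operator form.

step 1: mul_one (→) rewrites (a * 1) into a, now (- (((a * 1) * 1) * (1 * 1)))
step 2: mul_one (→) rewrites (1 * 1) into 1, now (- (((a * 1) * 1) * 1))
step 3: mul_one (→) rewrites (((a * 1) * 1) * 1) into ((a * 1) * 1), now (- ((a * 1) * 1))
step 4: mul_one (→) rewrites ((a * 1) * 1) into (a * 1), now (- (a * 1))
step 5: mul_one (→) rewrites (a * 1) into a, reaching cost 4 (bound 4)

(- a)   [cost 4]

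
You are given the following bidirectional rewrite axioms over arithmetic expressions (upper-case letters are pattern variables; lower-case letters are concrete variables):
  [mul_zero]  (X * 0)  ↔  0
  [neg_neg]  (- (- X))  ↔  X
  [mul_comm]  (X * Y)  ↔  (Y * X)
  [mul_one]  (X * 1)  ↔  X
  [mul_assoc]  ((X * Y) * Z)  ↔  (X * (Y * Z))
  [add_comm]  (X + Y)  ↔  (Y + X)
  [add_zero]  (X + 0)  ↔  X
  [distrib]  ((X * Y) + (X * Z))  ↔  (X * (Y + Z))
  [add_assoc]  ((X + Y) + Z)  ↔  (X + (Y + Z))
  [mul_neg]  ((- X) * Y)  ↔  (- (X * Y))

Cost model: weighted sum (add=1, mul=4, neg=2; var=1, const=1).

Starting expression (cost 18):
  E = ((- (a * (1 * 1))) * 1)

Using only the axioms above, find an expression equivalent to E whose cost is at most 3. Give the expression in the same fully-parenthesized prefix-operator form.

1. [mul_one →] (1 * 1)  →  1;  E = ((- (a * 1)) * 1)
2. [mul_one →] ((- (a * 1)) * 1)  →  (- (a * 1))
3. [mul_one →] (a * 1)  →  a;  cost 3 ≤ 3, done

(- a)   [cost 3]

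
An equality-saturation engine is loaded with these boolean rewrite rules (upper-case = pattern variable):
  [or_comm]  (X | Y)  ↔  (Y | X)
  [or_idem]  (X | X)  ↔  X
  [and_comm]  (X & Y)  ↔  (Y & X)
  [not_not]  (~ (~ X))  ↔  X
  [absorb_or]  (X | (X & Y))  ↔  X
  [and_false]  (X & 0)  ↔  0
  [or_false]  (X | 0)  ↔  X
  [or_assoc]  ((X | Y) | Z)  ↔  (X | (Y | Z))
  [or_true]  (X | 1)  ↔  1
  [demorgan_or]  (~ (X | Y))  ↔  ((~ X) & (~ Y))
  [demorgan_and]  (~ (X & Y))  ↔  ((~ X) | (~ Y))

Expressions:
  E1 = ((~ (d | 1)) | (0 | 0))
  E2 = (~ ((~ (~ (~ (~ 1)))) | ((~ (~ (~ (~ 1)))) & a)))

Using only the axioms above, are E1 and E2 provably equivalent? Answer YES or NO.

1. [or_false →] (0 | 0)  →  0;  E1 = ((~ (d | 1)) | 0)
2. [or_true →] (d | 1)  →  1;  E1 = ((~ 1) | 0)
3. [or_false →] ((~ 1) | 0)  →  (~ 1)
4. [not_not ←] (~ 1)  →  (~ (~ (~ 1)))
5. [not_not ←] (~ (~ 1))  →  (~ (~ (~ (~ 1))));  E1 = (~ (~ (~ (~ (~ 1)))))
6. [absorb_or ←] (~ (~ (~ (~ 1))))  →  ((~ (~ (~ (~ 1)))) | ((~ (~ (~ (~ 1)))) & a));  this is E2

YES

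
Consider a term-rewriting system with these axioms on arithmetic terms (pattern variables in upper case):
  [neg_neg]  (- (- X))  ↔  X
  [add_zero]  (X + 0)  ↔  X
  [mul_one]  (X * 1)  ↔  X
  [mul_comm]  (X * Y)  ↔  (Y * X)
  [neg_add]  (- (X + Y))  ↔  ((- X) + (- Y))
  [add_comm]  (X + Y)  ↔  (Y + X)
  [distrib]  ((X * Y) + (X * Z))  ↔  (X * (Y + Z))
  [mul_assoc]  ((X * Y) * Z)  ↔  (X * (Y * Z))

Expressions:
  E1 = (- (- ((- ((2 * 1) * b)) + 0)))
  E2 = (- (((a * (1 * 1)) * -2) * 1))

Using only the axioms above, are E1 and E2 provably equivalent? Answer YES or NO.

All listed rules preserve value, hence provable equivalence implies equal values everywhere; look for a separating assignment.
a=0, b=1 gives E1 ↦ -2, E2 ↦ 0; values differ ⇒ not provably equivalent.

NO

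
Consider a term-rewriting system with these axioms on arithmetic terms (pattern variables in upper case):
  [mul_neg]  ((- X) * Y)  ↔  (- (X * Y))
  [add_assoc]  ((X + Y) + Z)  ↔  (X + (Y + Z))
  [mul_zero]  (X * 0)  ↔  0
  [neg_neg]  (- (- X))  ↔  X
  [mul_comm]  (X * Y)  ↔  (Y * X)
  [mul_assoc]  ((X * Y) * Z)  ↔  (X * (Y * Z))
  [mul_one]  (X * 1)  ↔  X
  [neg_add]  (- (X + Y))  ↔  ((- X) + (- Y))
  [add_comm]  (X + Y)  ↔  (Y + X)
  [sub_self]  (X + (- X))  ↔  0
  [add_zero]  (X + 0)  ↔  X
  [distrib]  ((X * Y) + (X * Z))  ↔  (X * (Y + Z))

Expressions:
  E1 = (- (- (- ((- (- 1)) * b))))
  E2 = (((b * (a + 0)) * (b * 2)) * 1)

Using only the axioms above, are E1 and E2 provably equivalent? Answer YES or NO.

The axioms are sound identities: if E1 ↔* E2 then E1 and E2 evaluate identically under any assignment.
Under a=0, b=1: E1 evaluates to -1, E2 to 0. Distinct ⇒ no rewrite sequence connects them.

NO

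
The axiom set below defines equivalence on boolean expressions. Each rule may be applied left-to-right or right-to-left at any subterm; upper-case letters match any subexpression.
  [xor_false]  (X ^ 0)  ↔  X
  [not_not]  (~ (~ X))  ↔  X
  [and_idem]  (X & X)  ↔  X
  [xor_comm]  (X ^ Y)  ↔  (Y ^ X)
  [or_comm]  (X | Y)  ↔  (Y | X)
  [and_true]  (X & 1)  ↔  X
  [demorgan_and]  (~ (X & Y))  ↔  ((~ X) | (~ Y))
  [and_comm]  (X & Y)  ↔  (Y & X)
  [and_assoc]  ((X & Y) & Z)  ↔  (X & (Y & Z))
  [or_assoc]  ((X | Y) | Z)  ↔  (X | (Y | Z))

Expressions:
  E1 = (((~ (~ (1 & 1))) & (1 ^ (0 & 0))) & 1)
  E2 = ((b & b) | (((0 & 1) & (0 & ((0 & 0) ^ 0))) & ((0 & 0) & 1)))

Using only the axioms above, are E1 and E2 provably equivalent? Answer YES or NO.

The axioms are sound identities: if E1 ↔* E2 then E1 and E2 evaluate identically under any assignment.
Under b=0: E1 evaluates to 1, E2 to 0. Distinct ⇒ no rewrite sequence connects them.

NO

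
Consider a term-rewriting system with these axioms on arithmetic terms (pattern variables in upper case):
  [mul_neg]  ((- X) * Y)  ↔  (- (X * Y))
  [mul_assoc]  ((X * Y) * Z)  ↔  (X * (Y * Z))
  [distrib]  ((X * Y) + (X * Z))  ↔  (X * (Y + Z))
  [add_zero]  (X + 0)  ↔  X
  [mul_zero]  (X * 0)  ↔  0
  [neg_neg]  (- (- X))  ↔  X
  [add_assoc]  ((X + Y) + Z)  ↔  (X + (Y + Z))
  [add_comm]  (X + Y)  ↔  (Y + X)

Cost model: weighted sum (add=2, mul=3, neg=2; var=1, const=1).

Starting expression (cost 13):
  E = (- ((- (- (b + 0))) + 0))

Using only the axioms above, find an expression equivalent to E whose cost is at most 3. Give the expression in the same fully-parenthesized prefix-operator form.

(1) ((- (- (b + 0))) + 0)  =[add_zero →]=  (- (- (b + 0)))    ⊢ (- (- (- (b + 0))))
(2) (- (- (- (b + 0))))  =[neg_neg →]=  (- (b + 0))
(3) (b + 0)  =[add_zero →]=  b    ⊢ cost 3, within 3

(- b)   [cost 3]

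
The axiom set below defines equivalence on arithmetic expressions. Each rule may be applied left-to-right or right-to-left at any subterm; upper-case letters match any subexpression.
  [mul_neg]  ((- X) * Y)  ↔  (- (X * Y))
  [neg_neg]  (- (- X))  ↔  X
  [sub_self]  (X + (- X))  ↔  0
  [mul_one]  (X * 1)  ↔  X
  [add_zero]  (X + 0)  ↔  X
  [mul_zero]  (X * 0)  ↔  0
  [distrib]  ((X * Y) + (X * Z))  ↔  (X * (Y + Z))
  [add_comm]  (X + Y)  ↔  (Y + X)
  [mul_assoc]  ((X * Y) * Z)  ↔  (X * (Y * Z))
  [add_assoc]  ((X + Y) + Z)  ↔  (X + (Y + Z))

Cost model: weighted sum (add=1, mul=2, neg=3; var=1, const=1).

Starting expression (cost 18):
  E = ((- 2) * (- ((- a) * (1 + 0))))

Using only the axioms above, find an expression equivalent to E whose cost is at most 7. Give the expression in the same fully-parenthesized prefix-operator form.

((- 2) * a)   [cost 7]

1. [add_zero →] (1 + 0)  →  1;  E = ((- 2) * (- ((- a) * 1)))
2. [mul_one →] ((- a) * 1)  →  (- a);  E = ((- 2) * (- (- a)))
3. [neg_neg →] (- (- a))  →  a;  cost 7 ≤ 7, done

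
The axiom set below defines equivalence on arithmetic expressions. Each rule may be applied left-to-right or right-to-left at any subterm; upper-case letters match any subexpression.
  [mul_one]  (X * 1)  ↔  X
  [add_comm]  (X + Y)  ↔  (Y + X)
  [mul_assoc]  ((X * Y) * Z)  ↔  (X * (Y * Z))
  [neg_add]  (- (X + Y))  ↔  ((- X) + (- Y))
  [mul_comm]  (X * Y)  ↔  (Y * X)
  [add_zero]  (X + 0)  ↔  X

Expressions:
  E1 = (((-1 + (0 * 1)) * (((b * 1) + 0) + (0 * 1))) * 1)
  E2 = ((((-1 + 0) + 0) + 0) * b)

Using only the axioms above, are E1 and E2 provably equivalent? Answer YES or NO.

(1) (b * 1)  =[mul_one →]=  b    ⊢ (((-1 + (0 * 1)) * ((b + 0) + (0 * 1))) * 1)
(2) (0 * 1)  =[mul_one →]=  0    ⊢ (((-1 + 0) * ((b + 0) + (0 * 1))) * 1)
(3) (0 * 1)  =[mul_one →]=  0    ⊢ (((-1 + 0) * ((b + 0) + 0)) * 1)
(4) (((-1 + 0) * ((b + 0) + 0)) * 1)  =[mul_one →]=  ((-1 + 0) * ((b + 0) + 0))
(5) (-1 + 0)  =[add_zero →]=  -1    ⊢ (-1 * ((b + 0) + 0))
(6) ((b + 0) + 0)  =[add_zero →]=  (b + 0)    ⊢ (-1 * (b + 0))
(7) (b + 0)  =[add_zero →]=  b    ⊢ (-1 * b)
(8) -1  =[add_zero ←]=  (-1 + 0)    ⊢ ((-1 + 0) * b)
(9) -1  =[add_zero ←]=  (-1 + 0)    ⊢ (((-1 + 0) + 0) * b)
(10) (-1 + 0)  =[add_zero ←]=  ((-1 + 0) + 0)    ⊢ E2

YES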